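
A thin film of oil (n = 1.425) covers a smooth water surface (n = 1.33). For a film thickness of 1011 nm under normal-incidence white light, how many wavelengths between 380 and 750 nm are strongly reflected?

4

At the upper boundary (n = 1.0 to n = 1.425) the reflected ray undergoes a half-wave phase shift.
At the lower boundary (n = 1.425 to n = 1.33) the reflected ray undergoes no phase shift.
The two reflections differ by half a wavelength.
With one net inversion, constructive interference in reflection requires 2 n t = (m + ½) λ.
λ = 2 n t / (m + ½) = 2881 / (m + ½) nm.
m=3: 823 nm (IR); m=4: 640 nm (visible); m=5: 524 nm (visible); m=6: 443 nm (visible); m=7: 384 nm (visible); m=8: 339 nm (UV).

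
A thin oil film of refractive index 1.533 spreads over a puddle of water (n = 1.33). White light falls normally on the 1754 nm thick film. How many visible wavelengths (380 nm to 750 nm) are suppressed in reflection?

At the upper boundary (n = 1.0 to n = 1.533) the reflected ray undergoes a half-wave phase shift.
Ray reflecting at the bottom interface goes from n = 1.533 toward n = 1.33: no phase shift.
Net: one phase inversion between the two reflected rays.
For dark reflection here: 2 n t = m λ.
λ = 2 n t / m = 5378 / m nm.
m=7: 768 nm (IR); m=8: 672 nm (visible); m=9: 598 nm (visible); m=10: 538 nm (visible); m=11: 489 nm (visible); m=12: 448 nm (visible); m=13: 414 nm (visible); m=14: 384 nm (visible); m=15: 359 nm (UV).

7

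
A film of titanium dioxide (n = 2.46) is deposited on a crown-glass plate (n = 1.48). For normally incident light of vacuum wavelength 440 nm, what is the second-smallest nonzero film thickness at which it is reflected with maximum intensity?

134 nm

Top surface (1.0 → 2.46): reflection off a higher-index medium gives a half-wave phase shift.
Ray reflecting at the bottom interface goes from n = 2.46 toward n = 1.48: no phase shift.
The two reflections differ by half a wavelength.
With one net inversion, constructive interference in reflection requires 2 n t = (m + ½) λ.
The second-smallest nonzero thickness corresponds to m = 1: t = (m + ½) λ / (2 n) = 1.50 × 440 / (2 × 2.46) = 134 nm.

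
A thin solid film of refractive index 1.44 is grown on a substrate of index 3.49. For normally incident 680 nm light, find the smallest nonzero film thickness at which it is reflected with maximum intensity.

At the upper boundary (n = 1.0 to n = 1.44) the reflected ray undergoes a half-wave phase shift.
Bottom surface (1.44 → 3.49): reflection off a higher-index medium gives a half-wave phase shift.
Net: no relative phase inversion (both shifts match).
So the condition for constructive reflection is 2 n t = m λ.
Minimum nonzero at m = 1: t = λ / (2 n) = 680 / (2 × 1.44) = 236 nm.

236 nm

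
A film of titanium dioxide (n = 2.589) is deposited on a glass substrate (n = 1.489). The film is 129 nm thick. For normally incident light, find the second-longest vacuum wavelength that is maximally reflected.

445 nm

Ray reflecting at the top interface goes from n = 1.0 toward n = 2.589: a half-wave phase shift.
Bottom surface (2.589 → 1.489): reflection off a lower-index medium gives no phase shift.
The two reflections differ by half a wavelength.
So the condition for constructive reflection is 2 n t = (m + ½) λ.
λ = 2 n t / (m + ½). The second-longest wavelength is m = 1: λ = 2 × 2.589 × 129 / 1.50 = 445 nm.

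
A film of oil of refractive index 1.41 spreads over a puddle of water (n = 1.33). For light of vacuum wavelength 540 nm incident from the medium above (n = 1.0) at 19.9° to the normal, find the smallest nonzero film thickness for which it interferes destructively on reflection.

Ray reflecting at the top interface goes from n = 1.0 toward n = 1.41: a half-wave phase shift.
At the lower boundary (n = 1.41 to n = 1.33) the reflected ray undergoes no phase shift.
The two reflections differ by half a wavelength.
For minimum reflection here: 2 n t cos θ_r = m λ.
Snell's law: 1.0 sin 19.9° = 1.41 sin θ_r → sin θ_r = 0.241, cos θ_r = 0.970.
Minimum nonzero at m = 1: t = λ / (2 n cos θ_r) = 540 / (2 × 1.41 × 0.970) = 197 nm.

197 nm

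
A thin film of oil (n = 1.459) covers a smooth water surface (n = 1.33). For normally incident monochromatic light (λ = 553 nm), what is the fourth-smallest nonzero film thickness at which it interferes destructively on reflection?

758 nm

At the upper boundary (n = 1.0 to n = 1.459) the reflected ray undergoes a half-wave phase shift.
At the lower boundary (n = 1.459 to n = 1.33) the reflected ray undergoes no phase shift.
Exactly one π shift → a net half-wave offset.
For dark reflection here: 2 n t = m λ.
The fourth-smallest nonzero thickness corresponds to m = 4: t = m λ / (2 n) = 4.00 × 553 / (2 × 1.459) = 758 nm.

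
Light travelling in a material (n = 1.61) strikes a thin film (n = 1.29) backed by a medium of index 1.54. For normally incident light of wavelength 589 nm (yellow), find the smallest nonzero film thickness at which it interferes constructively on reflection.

114 nm

Top surface (1.61 → 1.29): reflection off a lower-index medium gives no phase shift.
Bottom surface (1.29 → 1.54): reflection off a higher-index medium gives a half-wave phase shift.
The two reflections differ by half a wavelength.
For bright reflection here: 2 n t = (m + ½) λ.
Minimum at m = 0: t = λ / (4 n) = 589 / (4 × 1.29) = 114 nm.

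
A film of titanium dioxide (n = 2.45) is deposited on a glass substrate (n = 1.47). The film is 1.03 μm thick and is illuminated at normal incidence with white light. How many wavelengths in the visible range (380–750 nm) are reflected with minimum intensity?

Top surface (1.0 → 2.45): reflection off a higher-index medium gives a half-wave phase shift.
Ray reflecting at the bottom interface goes from n = 2.45 toward n = 1.47: no phase shift.
The two reflections differ by half a wavelength.
So the condition for destructive reflection is 2 n t = m λ.
λ = 2 n t / m = 5047 / m nm.
m=6: 841 nm (IR); m=7: 721 nm (visible); m=8: 631 nm (visible); m=9: 561 nm (visible); m=10: 505 nm (visible); m=11: 459 nm (visible); m=12: 421 nm (visible); m=13: 388 nm (visible); m=14: 361 nm (UV).

7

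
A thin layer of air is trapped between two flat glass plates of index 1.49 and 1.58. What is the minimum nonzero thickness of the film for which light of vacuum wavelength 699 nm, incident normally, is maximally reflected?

175 nm

Top surface (1.49 → 1.0): reflection off a lower-index medium gives no phase shift.
At the lower boundary (n = 1.0 to n = 1.58) the reflected ray undergoes a half-wave phase shift.
Exactly one π shift → a net half-wave offset.
For strong reflection here: 2 n t = (m + ½) λ.
Minimum at m = 0: t = λ / (4 n) = 699 / (4 × 1.0) = 175 nm.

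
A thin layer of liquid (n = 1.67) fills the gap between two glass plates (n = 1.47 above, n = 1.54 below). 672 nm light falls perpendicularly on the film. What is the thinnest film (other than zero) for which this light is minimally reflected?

Top surface (1.47 → 1.67): reflection off a higher-index medium gives a half-wave phase shift.
Ray reflecting at the bottom interface goes from n = 1.67 toward n = 1.54: no phase shift.
The two reflections differ by half a wavelength.
For dark reflection here: 2 n t = m λ.
Minimum nonzero at m = 1: t = λ / (2 n) = 672 / (2 × 1.67) = 201 nm.

201 nm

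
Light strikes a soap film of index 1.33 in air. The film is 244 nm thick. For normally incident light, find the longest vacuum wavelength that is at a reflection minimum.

Ray reflecting at the top interface goes from n = 1.0 toward n = 1.33: a half-wave phase shift.
Bottom surface (1.33 → 1.0): reflection off a lower-index medium gives no phase shift.
The two reflections differ by half a wavelength.
So the condition for destructive reflection is 2 n t = m λ.
λ = 2 n t / m. The longest wavelength is m = 1: λ = 2 × 1.33 × 244 / 1.00 = 649 nm.

649 nm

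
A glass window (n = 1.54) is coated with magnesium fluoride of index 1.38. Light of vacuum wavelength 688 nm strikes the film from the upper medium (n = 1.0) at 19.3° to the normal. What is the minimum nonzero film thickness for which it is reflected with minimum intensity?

Top surface (1.0 → 1.38): reflection off a higher-index medium gives a half-wave phase shift.
Bottom surface (1.38 → 1.54): reflection off a higher-index medium gives a half-wave phase shift.
Zero or two π shifts → no net half-wave offset.
With no net inversion, destructive interference in reflection requires 2 n t cos θ_r = (m + ½) λ.
Snell's law: 1.0 sin 19.3° = 1.38 sin θ_r → sin θ_r = 0.240, cos θ_r = 0.971.
Minimum at m = 0: t = λ / (4 n cos θ_r) = 688 / (4 × 1.38 × 0.971) = 128 nm.

128 nm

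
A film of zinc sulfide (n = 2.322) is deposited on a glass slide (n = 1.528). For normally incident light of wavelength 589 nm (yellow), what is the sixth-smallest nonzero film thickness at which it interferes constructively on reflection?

698 nm

Ray reflecting at the top interface goes from n = 1.0 toward n = 2.322: a half-wave phase shift.
Ray reflecting at the bottom interface goes from n = 2.322 toward n = 1.528: no phase shift.
The two reflections differ by half a wavelength.
So the condition for constructive reflection is 2 n t = (m + ½) λ.
The sixth-smallest nonzero thickness corresponds to m = 5: t = (m + ½) λ / (2 n) = 5.50 × 589 / (2 × 2.322) = 698 nm.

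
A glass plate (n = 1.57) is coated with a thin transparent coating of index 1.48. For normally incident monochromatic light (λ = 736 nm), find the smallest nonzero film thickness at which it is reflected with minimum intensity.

Top surface (1.0 → 1.48): reflection off a higher-index medium gives a half-wave phase shift.
Bottom surface (1.48 → 1.57): reflection off a higher-index medium gives a half-wave phase shift.
The two reflections carry the same phase change, so no net offset.
With no net inversion, destructive interference in reflection requires 2 n t = (m + ½) λ.
Minimum at m = 0: t = λ / (4 n) = 736 / (4 × 1.48) = 124 nm.

124 nm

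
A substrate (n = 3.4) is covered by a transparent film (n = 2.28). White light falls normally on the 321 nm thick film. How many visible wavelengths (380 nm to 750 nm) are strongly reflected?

2

Top surface (1.0 → 2.28): reflection off a higher-index medium gives a half-wave phase shift.
Bottom surface (2.28 → 3.4): reflection off a higher-index medium gives a half-wave phase shift.
Zero or two π shifts → no net half-wave offset.
So the condition for constructive reflection is 2 n t = m λ.
λ = 2 n t / m = 1464 / m nm.
m=1: 1464 nm (IR); m=2: 732 nm (visible); m=3: 488 nm (visible); m=4: 366 nm (UV).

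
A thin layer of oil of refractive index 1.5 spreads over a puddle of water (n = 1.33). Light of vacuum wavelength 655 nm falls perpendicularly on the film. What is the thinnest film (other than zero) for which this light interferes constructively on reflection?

At the upper boundary (n = 1.0 to n = 1.5) the reflected ray undergoes a half-wave phase shift.
Ray reflecting at the bottom interface goes from n = 1.5 toward n = 1.33: no phase shift.
Net: one phase inversion between the two reflected rays.
For bright reflection here: 2 n t = (m + ½) λ.
Minimum at m = 0: t = λ / (4 n) = 655 / (4 × 1.5) = 109 nm.

109 nm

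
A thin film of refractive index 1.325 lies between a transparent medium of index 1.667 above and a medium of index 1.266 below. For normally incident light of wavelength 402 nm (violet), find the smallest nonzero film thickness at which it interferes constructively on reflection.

Ray reflecting at the top interface goes from n = 1.667 toward n = 1.325: no phase shift.
At the lower boundary (n = 1.325 to n = 1.266) the reflected ray undergoes no phase shift.
Net: no relative phase inversion (both shifts match).
With no net inversion, constructive interference in reflection requires 2 n t = m λ.
Minimum nonzero at m = 1: t = λ / (2 n) = 402 / (2 × 1.325) = 152 nm.

152 nm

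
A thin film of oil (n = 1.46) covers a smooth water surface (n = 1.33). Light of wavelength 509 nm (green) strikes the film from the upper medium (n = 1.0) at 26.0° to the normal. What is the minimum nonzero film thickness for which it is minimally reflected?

183 nm

Top surface (1.0 → 1.46): reflection off a higher-index medium gives a half-wave phase shift.
Bottom surface (1.46 → 1.33): reflection off a lower-index medium gives no phase shift.
The two reflections differ by half a wavelength.
For minimum reflection here: 2 n t cos θ_r = m λ.
Snell's law: 1.0 sin 26.0° = 1.46 sin θ_r → sin θ_r = 0.300, cos θ_r = 0.954.
Minimum nonzero at m = 1: t = λ / (2 n cos θ_r) = 509 / (2 × 1.46 × 0.954) = 183 nm.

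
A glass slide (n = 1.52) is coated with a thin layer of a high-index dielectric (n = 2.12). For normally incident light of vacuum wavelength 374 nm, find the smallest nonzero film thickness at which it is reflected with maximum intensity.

44.1 nm

Top surface (1.0 → 2.12): reflection off a higher-index medium gives a half-wave phase shift.
Ray reflecting at the bottom interface goes from n = 2.12 toward n = 1.52: no phase shift.
Net: one phase inversion between the two reflected rays.
So the condition for constructive reflection is 2 n t = (m + ½) λ.
Minimum at m = 0: t = λ / (4 n) = 374 / (4 × 2.12) = 44.1 nm.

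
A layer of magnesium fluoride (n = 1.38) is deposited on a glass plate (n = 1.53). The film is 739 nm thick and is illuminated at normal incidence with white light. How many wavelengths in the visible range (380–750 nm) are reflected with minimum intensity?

At the upper boundary (n = 1.0 to n = 1.38) the reflected ray undergoes a half-wave phase shift.
Ray reflecting at the bottom interface goes from n = 1.38 toward n = 1.53: a half-wave phase shift.
Net: no relative phase inversion (both shifts match).
For weak reflection here: 2 n t = (m + ½) λ.
λ = 2 n t / (m + ½) = 2040 / (m + ½) nm.
m=2: 816 nm (IR); m=3: 583 nm (visible); m=4: 453 nm (visible); m=5: 371 nm (UV).

2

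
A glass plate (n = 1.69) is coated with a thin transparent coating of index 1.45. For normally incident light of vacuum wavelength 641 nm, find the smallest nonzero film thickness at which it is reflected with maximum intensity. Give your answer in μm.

0.221 μm

At the upper boundary (n = 1.0 to n = 1.45) the reflected ray undergoes a half-wave phase shift.
Ray reflecting at the bottom interface goes from n = 1.45 toward n = 1.69: a half-wave phase shift.
Net: no relative phase inversion (both shifts match).
So the condition for constructive reflection is 2 n t = m λ.
Minimum nonzero at m = 1: t = λ / (2 n) = 641 / (2 × 1.45) = 221 nm.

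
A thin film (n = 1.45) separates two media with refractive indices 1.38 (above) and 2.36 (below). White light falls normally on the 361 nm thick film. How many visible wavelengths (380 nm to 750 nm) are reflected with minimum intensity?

2

Top surface (1.38 → 1.45): reflection off a higher-index medium gives a half-wave phase shift.
Bottom surface (1.45 → 2.36): reflection off a higher-index medium gives a half-wave phase shift.
Net: no relative phase inversion (both shifts match).
For minimum reflection here: 2 n t = (m + ½) λ.
λ = 2 n t / (m + ½) = 1047 / (m + ½) nm.
m=0: 2094 nm (IR); m=1: 698 nm (visible); m=2: 419 nm (visible); m=3: 299 nm (UV).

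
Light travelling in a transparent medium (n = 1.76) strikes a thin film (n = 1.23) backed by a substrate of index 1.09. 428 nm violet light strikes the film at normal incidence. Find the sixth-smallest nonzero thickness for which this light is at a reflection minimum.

At the upper boundary (n = 1.76 to n = 1.23) the reflected ray undergoes no phase shift.
At the lower boundary (n = 1.23 to n = 1.09) the reflected ray undergoes no phase shift.
Net: no relative phase inversion (both shifts match).
For weak reflection here: 2 n t = (m + ½) λ.
The sixth-smallest nonzero thickness corresponds to m = 5: t = (m + ½) λ / (2 n) = 5.50 × 428 / (2 × 1.23) = 957 nm.

957 nm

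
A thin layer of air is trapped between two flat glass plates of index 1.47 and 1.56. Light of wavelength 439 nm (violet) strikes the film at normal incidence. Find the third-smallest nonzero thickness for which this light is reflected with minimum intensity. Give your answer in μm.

0.659 μm

At the upper boundary (n = 1.47 to n = 1.0) the reflected ray undergoes no phase shift.
Bottom surface (1.0 → 1.56): reflection off a higher-index medium gives a half-wave phase shift.
Net: one phase inversion between the two reflected rays.
For weak reflection here: 2 n t = m λ.
The third-smallest nonzero thickness corresponds to m = 3: t = m λ / (2 n) = 3.00 × 439 / (2 × 1.0) = 659 nm.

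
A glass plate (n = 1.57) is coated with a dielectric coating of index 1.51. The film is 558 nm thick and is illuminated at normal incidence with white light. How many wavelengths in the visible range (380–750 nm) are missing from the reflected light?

Top surface (1.0 → 1.51): reflection off a higher-index medium gives a half-wave phase shift.
Ray reflecting at the bottom interface goes from n = 1.51 toward n = 1.57: a half-wave phase shift.
Zero or two π shifts → no net half-wave offset.
So the condition for destructive reflection is 2 n t = (m + ½) λ.
λ = 2 n t / (m + ½) = 1685 / (m + ½) nm.
m=1: 1123 nm (IR); m=2: 674 nm (visible); m=3: 481 nm (visible); m=4: 374 nm (UV).

2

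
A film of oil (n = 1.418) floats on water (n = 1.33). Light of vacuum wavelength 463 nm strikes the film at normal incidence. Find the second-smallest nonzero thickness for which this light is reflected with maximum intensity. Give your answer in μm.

Ray reflecting at the top interface goes from n = 1.0 toward n = 1.418: a half-wave phase shift.
Ray reflecting at the bottom interface goes from n = 1.418 toward n = 1.33: no phase shift.
The two reflections differ by half a wavelength.
For maximum reflection here: 2 n t = (m + ½) λ.
The second-smallest nonzero thickness corresponds to m = 1: t = (m + ½) λ / (2 n) = 1.50 × 463 / (2 × 1.418) = 245 nm.

0.245 μm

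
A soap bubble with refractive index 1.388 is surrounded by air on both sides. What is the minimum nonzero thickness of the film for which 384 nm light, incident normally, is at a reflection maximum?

69.2 nm

Top surface (1.0 → 1.388): reflection off a higher-index medium gives a half-wave phase shift.
Bottom surface (1.388 → 1.0): reflection off a lower-index medium gives no phase shift.
Exactly one π shift → a net half-wave offset.
So the condition for constructive reflection is 2 n t = (m + ½) λ.
Minimum at m = 0: t = λ / (4 n) = 384 / (4 × 1.388) = 69.2 nm.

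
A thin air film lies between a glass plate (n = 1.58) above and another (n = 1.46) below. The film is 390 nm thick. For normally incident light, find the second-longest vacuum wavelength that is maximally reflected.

520 nm

Ray reflecting at the top interface goes from n = 1.58 toward n = 1.0: no phase shift.
Bottom surface (1.0 → 1.46): reflection off a higher-index medium gives a half-wave phase shift.
Net: one phase inversion between the two reflected rays.
With one net inversion, constructive interference in reflection requires 2 n t = (m + ½) λ.
λ = 2 n t / (m + ½). The second-longest wavelength is m = 1: λ = 2 × 1.0 × 390 / 1.50 = 520 nm.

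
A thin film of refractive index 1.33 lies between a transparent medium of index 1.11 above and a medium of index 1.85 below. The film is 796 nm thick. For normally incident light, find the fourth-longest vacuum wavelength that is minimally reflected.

Top surface (1.11 → 1.33): reflection off a higher-index medium gives a half-wave phase shift.
Bottom surface (1.33 → 1.85): reflection off a higher-index medium gives a half-wave phase shift.
The two reflections carry the same phase change, so no net offset.
So the condition for destructive reflection is 2 n t = (m + ½) λ.
λ = 2 n t / (m + ½). The fourth-longest wavelength is m = 3: λ = 2 × 1.33 × 796 / 3.50 = 605 nm.

605 nm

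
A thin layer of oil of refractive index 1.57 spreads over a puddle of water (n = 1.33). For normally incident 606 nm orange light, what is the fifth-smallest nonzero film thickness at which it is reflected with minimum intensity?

965 nm

Top surface (1.0 → 1.57): reflection off a higher-index medium gives a half-wave phase shift.
Ray reflecting at the bottom interface goes from n = 1.57 toward n = 1.33: no phase shift.
Net: one phase inversion between the two reflected rays.
With one net inversion, destructive interference in reflection requires 2 n t = m λ.
The fifth-smallest nonzero thickness corresponds to m = 5: t = m λ / (2 n) = 5.00 × 606 / (2 × 1.57) = 965 nm.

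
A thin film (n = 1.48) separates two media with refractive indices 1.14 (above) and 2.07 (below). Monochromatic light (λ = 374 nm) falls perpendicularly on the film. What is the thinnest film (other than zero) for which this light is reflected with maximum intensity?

126 nm

Ray reflecting at the top interface goes from n = 1.14 toward n = 1.48: a half-wave phase shift.
At the lower boundary (n = 1.48 to n = 2.07) the reflected ray undergoes a half-wave phase shift.
Zero or two π shifts → no net half-wave offset.
So the condition for constructive reflection is 2 n t = m λ.
Minimum nonzero at m = 1: t = λ / (2 n) = 374 / (2 × 1.48) = 126 nm.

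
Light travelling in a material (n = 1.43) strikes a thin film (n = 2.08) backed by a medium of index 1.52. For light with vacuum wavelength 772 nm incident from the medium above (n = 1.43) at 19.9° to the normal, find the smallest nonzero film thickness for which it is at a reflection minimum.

191 nm

At the upper boundary (n = 1.43 to n = 2.08) the reflected ray undergoes a half-wave phase shift.
Bottom surface (2.08 → 1.52): reflection off a lower-index medium gives no phase shift.
Net: one phase inversion between the two reflected rays.
For weak reflection here: 2 n t cos θ_r = m λ.
Snell's law: 1.43 sin 19.9° = 2.08 sin θ_r → sin θ_r = 0.234, cos θ_r = 0.972.
Minimum nonzero at m = 1: t = λ / (2 n cos θ_r) = 772 / (2 × 2.08 × 0.972) = 191 nm.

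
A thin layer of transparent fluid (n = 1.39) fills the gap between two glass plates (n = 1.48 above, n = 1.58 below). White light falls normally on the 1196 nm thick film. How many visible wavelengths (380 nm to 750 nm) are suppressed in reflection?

Ray reflecting at the top interface goes from n = 1.48 toward n = 1.39: no phase shift.
At the lower boundary (n = 1.39 to n = 1.58) the reflected ray undergoes a half-wave phase shift.
Net: one phase inversion between the two reflected rays.
For dark reflection here: 2 n t = m λ.
λ = 2 n t / m = 3325 / m nm.
m=4: 831 nm (IR); m=5: 665 nm (visible); m=6: 554 nm (visible); m=7: 475 nm (visible); m=8: 416 nm (visible); m=9: 369 nm (UV).

4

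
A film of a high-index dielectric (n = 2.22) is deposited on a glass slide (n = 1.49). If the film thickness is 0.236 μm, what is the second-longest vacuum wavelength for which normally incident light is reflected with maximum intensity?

Top surface (1.0 → 2.22): reflection off a higher-index medium gives a half-wave phase shift.
Bottom surface (2.22 → 1.49): reflection off a lower-index medium gives no phase shift.
Net: one phase inversion between the two reflected rays.
With one net inversion, constructive interference in reflection requires 2 n t = (m + ½) λ.
λ = 2 n t / (m + ½). The second-longest wavelength is m = 1: λ = 2 × 2.22 × 236 / 1.50 = 699 nm.

699 nm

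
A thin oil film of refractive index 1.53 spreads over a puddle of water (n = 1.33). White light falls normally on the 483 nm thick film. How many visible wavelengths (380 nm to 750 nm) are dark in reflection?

Top surface (1.0 → 1.53): reflection off a higher-index medium gives a half-wave phase shift.
At the lower boundary (n = 1.53 to n = 1.33) the reflected ray undergoes no phase shift.
Exactly one π shift → a net half-wave offset.
With one net inversion, destructive interference in reflection requires 2 n t = m λ.
λ = 2 n t / m = 1478 / m nm.
m=1: 1478 nm (IR); m=2: 739 nm (visible); m=3: 493 nm (visible); m=4: 369 nm (UV).

2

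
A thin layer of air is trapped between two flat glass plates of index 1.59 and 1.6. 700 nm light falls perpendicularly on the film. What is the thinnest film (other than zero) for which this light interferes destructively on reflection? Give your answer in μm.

0.350 μm

At the upper boundary (n = 1.59 to n = 1.0) the reflected ray undergoes no phase shift.
At the lower boundary (n = 1.0 to n = 1.6) the reflected ray undergoes a half-wave phase shift.
The two reflections differ by half a wavelength.
So the condition for destructive reflection is 2 n t = m λ.
Minimum nonzero at m = 1: t = λ / (2 n) = 700 / (2 × 1.0) = 350 nm.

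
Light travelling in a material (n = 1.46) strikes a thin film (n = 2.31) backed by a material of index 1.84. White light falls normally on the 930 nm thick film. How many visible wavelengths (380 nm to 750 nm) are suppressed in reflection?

Ray reflecting at the top interface goes from n = 1.46 toward n = 2.31: a half-wave phase shift.
Bottom surface (2.31 → 1.84): reflection off a lower-index medium gives no phase shift.
Net: one phase inversion between the two reflected rays.
With one net inversion, destructive interference in reflection requires 2 n t = m λ.
λ = 2 n t / m = 4297 / m nm.
m=5: 859 nm (IR); m=6: 716 nm (visible); m=7: 614 nm (visible); m=8: 537 nm (visible); m=9: 477 nm (visible); m=10: 430 nm (visible); m=11: 391 nm (visible); m=12: 358 nm (UV).

6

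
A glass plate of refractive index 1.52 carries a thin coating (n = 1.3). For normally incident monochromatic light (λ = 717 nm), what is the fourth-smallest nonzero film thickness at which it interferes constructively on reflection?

1103 nm

Ray reflecting at the top interface goes from n = 1.0 toward n = 1.3: a half-wave phase shift.
At the lower boundary (n = 1.3 to n = 1.52) the reflected ray undergoes a half-wave phase shift.
The two reflections carry the same phase change, so no net offset.
For maximum reflection here: 2 n t = m λ.
The fourth-smallest nonzero thickness corresponds to m = 4: t = m λ / (2 n) = 4.00 × 717 / (2 × 1.3) = 1103 nm.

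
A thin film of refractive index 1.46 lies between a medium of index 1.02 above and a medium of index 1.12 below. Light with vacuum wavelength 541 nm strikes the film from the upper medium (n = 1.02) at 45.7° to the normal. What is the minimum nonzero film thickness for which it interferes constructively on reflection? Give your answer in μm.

0.107 μm

At the upper boundary (n = 1.02 to n = 1.46) the reflected ray undergoes a half-wave phase shift.
Bottom surface (1.46 → 1.12): reflection off a lower-index medium gives no phase shift.
The two reflections differ by half a wavelength.
For maximum reflection here: 2 n t cos θ_r = (m + ½) λ.
Snell's law: 1.02 sin 45.7° = 1.46 sin θ_r → sin θ_r = 0.500, cos θ_r = 0.866.
Minimum at m = 0: t = λ / (4 n cos θ_r) = 541 / (4 × 1.46 × 0.866) = 107 nm.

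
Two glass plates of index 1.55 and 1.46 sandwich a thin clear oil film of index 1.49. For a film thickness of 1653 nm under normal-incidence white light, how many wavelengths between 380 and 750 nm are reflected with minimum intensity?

At the upper boundary (n = 1.55 to n = 1.49) the reflected ray undergoes no phase shift.
At the lower boundary (n = 1.49 to n = 1.46) the reflected ray undergoes no phase shift.
Net: no relative phase inversion (both shifts match).
So the condition for destructive reflection is 2 n t = (m + ½) λ.
λ = 2 n t / (m + ½) = 4926 / (m + ½) nm.
m=6: 758 nm (IR); m=7: 657 nm (visible); m=8: 580 nm (visible); m=9: 519 nm (visible); m=10: 469 nm (visible); m=11: 428 nm (visible); m=12: 394 nm (visible); m=13: 365 nm (UV).

6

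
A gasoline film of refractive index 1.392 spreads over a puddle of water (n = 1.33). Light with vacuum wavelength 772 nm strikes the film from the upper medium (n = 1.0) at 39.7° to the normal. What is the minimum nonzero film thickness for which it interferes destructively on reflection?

Top surface (1.0 → 1.392): reflection off a higher-index medium gives a half-wave phase shift.
Ray reflecting at the bottom interface goes from n = 1.392 toward n = 1.33: no phase shift.
Exactly one π shift → a net half-wave offset.
For minimum reflection here: 2 n t cos θ_r = m λ.
Snell's law: 1.0 sin 39.7° = 1.392 sin θ_r → sin θ_r = 0.459, cos θ_r = 0.888.
Minimum nonzero at m = 1: t = λ / (2 n cos θ_r) = 772 / (2 × 1.392 × 0.888) = 312 nm.

312 nm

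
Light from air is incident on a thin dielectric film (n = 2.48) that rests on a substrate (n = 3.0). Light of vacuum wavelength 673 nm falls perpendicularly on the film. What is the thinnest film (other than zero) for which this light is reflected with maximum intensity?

At the upper boundary (n = 1.0 to n = 2.48) the reflected ray undergoes a half-wave phase shift.
Ray reflecting at the bottom interface goes from n = 2.48 toward n = 3.0: a half-wave phase shift.
Zero or two π shifts → no net half-wave offset.
With no net inversion, constructive interference in reflection requires 2 n t = m λ.
Minimum nonzero at m = 1: t = λ / (2 n) = 673 / (2 × 2.48) = 136 nm.

136 nm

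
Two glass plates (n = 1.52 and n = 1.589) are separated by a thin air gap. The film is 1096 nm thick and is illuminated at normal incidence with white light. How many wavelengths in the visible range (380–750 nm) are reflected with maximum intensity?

3

Top surface (1.52 → 1.0): reflection off a lower-index medium gives no phase shift.
At the lower boundary (n = 1.0 to n = 1.589) the reflected ray undergoes a half-wave phase shift.
The two reflections differ by half a wavelength.
For maximum reflection here: 2 n t = (m + ½) λ.
λ = 2 n t / (m + ½) = 2192 / (m + ½) nm.
m=2: 877 nm (IR); m=3: 626 nm (visible); m=4: 487 nm (visible); m=5: 399 nm (visible); m=6: 337 nm (UV).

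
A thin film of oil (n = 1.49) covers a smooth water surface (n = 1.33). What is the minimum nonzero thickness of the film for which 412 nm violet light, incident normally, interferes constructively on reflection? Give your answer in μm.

0.0691 μm

At the upper boundary (n = 1.0 to n = 1.49) the reflected ray undergoes a half-wave phase shift.
Bottom surface (1.49 → 1.33): reflection off a lower-index medium gives no phase shift.
The two reflections differ by half a wavelength.
With one net inversion, constructive interference in reflection requires 2 n t = (m + ½) λ.
Minimum at m = 0: t = λ / (4 n) = 412 / (4 × 1.49) = 69.1 nm.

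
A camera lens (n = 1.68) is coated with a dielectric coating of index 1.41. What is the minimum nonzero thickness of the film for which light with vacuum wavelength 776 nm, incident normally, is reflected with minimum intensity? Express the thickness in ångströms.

1376 Å

Ray reflecting at the top interface goes from n = 1.0 toward n = 1.41: a half-wave phase shift.
Bottom surface (1.41 → 1.68): reflection off a higher-index medium gives a half-wave phase shift.
Net: no relative phase inversion (both shifts match).
For minimum reflection here: 2 n t = (m + ½) λ.
Minimum at m = 0: t = λ / (4 n) = 776 / (4 × 1.41) = 138 nm.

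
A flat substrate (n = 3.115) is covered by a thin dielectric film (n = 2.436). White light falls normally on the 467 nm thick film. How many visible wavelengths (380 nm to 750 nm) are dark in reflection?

Top surface (1.0 → 2.436): reflection off a higher-index medium gives a half-wave phase shift.
At the lower boundary (n = 2.436 to n = 3.115) the reflected ray undergoes a half-wave phase shift.
The two reflections carry the same phase change, so no net offset.
With no net inversion, destructive interference in reflection requires 2 n t = (m + ½) λ.
λ = 2 n t / (m + ½) = 2275 / (m + ½) nm.
m=2: 910 nm (IR); m=3: 650 nm (visible); m=4: 506 nm (visible); m=5: 414 nm (visible); m=6: 350 nm (UV).

3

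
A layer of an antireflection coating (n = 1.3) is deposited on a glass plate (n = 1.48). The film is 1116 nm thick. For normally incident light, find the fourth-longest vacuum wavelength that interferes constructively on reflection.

Ray reflecting at the top interface goes from n = 1.0 toward n = 1.3: a half-wave phase shift.
Bottom surface (1.3 → 1.48): reflection off a higher-index medium gives a half-wave phase shift.
Net: no relative phase inversion (both shifts match).
For bright reflection here: 2 n t = m λ.
λ = 2 n t / m. The fourth-longest wavelength is m = 4: λ = 2 × 1.3 × 1116 / 4.00 = 725 nm.

725 nm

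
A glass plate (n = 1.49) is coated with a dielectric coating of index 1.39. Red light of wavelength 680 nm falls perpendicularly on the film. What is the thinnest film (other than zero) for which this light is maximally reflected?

At the upper boundary (n = 1.0 to n = 1.39) the reflected ray undergoes a half-wave phase shift.
Bottom surface (1.39 → 1.49): reflection off a higher-index medium gives a half-wave phase shift.
The two reflections carry the same phase change, so no net offset.
So the condition for constructive reflection is 2 n t = m λ.
Minimum nonzero at m = 1: t = λ / (2 n) = 680 / (2 × 1.39) = 245 nm.

245 nm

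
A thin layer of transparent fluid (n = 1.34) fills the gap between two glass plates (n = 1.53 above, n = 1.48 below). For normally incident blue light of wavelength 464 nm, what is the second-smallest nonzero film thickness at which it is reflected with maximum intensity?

260 nm

Ray reflecting at the top interface goes from n = 1.53 toward n = 1.34: no phase shift.
Bottom surface (1.34 → 1.48): reflection off a higher-index medium gives a half-wave phase shift.
The two reflections differ by half a wavelength.
For maximum reflection here: 2 n t = (m + ½) λ.
The second-smallest nonzero thickness corresponds to m = 1: t = (m + ½) λ / (2 n) = 1.50 × 464 / (2 × 1.34) = 260 nm.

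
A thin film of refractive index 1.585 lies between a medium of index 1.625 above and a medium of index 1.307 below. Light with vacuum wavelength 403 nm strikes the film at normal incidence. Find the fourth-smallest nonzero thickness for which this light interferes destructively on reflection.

Ray reflecting at the top interface goes from n = 1.625 toward n = 1.585: no phase shift.
Bottom surface (1.585 → 1.307): reflection off a lower-index medium gives no phase shift.
The two reflections carry the same phase change, so no net offset.
For dark reflection here: 2 n t = (m + ½) λ.
The fourth-smallest nonzero thickness corresponds to m = 3: t = (m + ½) λ / (2 n) = 3.50 × 403 / (2 × 1.585) = 445 nm.

445 nm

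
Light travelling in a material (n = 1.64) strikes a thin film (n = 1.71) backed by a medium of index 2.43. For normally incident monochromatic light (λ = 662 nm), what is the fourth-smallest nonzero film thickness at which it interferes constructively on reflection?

774 nm

Top surface (1.64 → 1.71): reflection off a higher-index medium gives a half-wave phase shift.
Ray reflecting at the bottom interface goes from n = 1.71 toward n = 2.43: a half-wave phase shift.
Zero or two π shifts → no net half-wave offset.
So the condition for constructive reflection is 2 n t = m λ.
The fourth-smallest nonzero thickness corresponds to m = 4: t = m λ / (2 n) = 4.00 × 662 / (2 × 1.71) = 774 nm.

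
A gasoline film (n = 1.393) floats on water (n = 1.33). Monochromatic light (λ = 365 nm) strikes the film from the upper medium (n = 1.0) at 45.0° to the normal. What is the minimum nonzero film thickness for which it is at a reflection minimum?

At the upper boundary (n = 1.0 to n = 1.393) the reflected ray undergoes a half-wave phase shift.
Ray reflecting at the bottom interface goes from n = 1.393 toward n = 1.33: no phase shift.
The two reflections differ by half a wavelength.
With one net inversion, destructive interference in reflection requires 2 n t cos θ_r = m λ.
Snell's law: 1.0 sin 45.0° = 1.393 sin θ_r → sin θ_r = 0.508, cos θ_r = 0.862.
Minimum nonzero at m = 1: t = λ / (2 n cos θ_r) = 365 / (2 × 1.393 × 0.862) = 152 nm.

152 nm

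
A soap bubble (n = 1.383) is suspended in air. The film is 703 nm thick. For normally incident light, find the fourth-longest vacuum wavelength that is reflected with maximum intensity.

556 nm

Top surface (1.0 → 1.383): reflection off a higher-index medium gives a half-wave phase shift.
At the lower boundary (n = 1.383 to n = 1.0) the reflected ray undergoes no phase shift.
Exactly one π shift → a net half-wave offset.
With one net inversion, constructive interference in reflection requires 2 n t = (m + ½) λ.
λ = 2 n t / (m + ½). The fourth-longest wavelength is m = 3: λ = 2 × 1.383 × 703 / 3.50 = 556 nm.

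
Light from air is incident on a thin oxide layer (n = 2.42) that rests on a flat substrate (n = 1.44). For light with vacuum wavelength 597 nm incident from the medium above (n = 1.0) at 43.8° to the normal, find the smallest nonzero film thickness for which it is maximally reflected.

Top surface (1.0 → 2.42): reflection off a higher-index medium gives a half-wave phase shift.
Bottom surface (2.42 → 1.44): reflection off a lower-index medium gives no phase shift.
The two reflections differ by half a wavelength.
For strong reflection here: 2 n t cos θ_r = (m + ½) λ.
Snell's law: 1.0 sin 43.8° = 2.42 sin θ_r → sin θ_r = 0.286, cos θ_r = 0.958.
Minimum at m = 0: t = λ / (4 n cos θ_r) = 597 / (4 × 2.42 × 0.958) = 64.4 nm.

64.4 nm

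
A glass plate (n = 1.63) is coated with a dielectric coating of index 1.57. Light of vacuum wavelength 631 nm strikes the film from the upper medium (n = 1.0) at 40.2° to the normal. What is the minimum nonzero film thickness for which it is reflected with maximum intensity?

220 nm

Top surface (1.0 → 1.57): reflection off a higher-index medium gives a half-wave phase shift.
Ray reflecting at the bottom interface goes from n = 1.57 toward n = 1.63: a half-wave phase shift.
Zero or two π shifts → no net half-wave offset.
With no net inversion, constructive interference in reflection requires 2 n t cos θ_r = m λ.
Snell's law: 1.0 sin 40.2° = 1.57 sin θ_r → sin θ_r = 0.411, cos θ_r = 0.912.
Minimum nonzero at m = 1: t = λ / (2 n cos θ_r) = 631 / (2 × 1.57 × 0.912) = 220 nm.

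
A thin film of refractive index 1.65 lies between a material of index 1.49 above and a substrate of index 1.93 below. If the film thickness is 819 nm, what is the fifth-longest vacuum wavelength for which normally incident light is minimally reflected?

601 nm

Ray reflecting at the top interface goes from n = 1.49 toward n = 1.65: a half-wave phase shift.
Bottom surface (1.65 → 1.93): reflection off a higher-index medium gives a half-wave phase shift.
Zero or two π shifts → no net half-wave offset.
With no net inversion, destructive interference in reflection requires 2 n t = (m + ½) λ.
λ = 2 n t / (m + ½). The fifth-longest wavelength is m = 4: λ = 2 × 1.65 × 819 / 4.50 = 601 nm.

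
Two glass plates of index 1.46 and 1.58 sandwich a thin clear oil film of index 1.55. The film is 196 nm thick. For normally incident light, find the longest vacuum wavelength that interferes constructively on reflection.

608 nm

At the upper boundary (n = 1.46 to n = 1.55) the reflected ray undergoes a half-wave phase shift.
At the lower boundary (n = 1.55 to n = 1.58) the reflected ray undergoes a half-wave phase shift.
The two reflections carry the same phase change, so no net offset.
So the condition for constructive reflection is 2 n t = m λ.
λ = 2 n t / m. The longest wavelength is m = 1: λ = 2 × 1.55 × 196 / 1.00 = 608 nm.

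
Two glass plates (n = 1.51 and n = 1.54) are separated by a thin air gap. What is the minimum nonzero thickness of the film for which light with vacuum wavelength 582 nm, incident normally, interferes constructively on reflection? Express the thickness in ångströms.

1455 Å

At the upper boundary (n = 1.51 to n = 1.0) the reflected ray undergoes no phase shift.
At the lower boundary (n = 1.0 to n = 1.54) the reflected ray undergoes a half-wave phase shift.
The two reflections differ by half a wavelength.
With one net inversion, constructive interference in reflection requires 2 n t = (m + ½) λ.
Minimum at m = 0: t = λ / (4 n) = 582 / (4 × 1.0) = 146 nm.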